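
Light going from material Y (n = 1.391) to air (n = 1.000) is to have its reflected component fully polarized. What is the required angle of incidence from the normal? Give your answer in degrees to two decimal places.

θ_B ≈ 35.71°

tan θ_B = n₂/n₁ = 1.000/1.391 = 0.7189. Taking the arctangent, θ_B = 35.71°.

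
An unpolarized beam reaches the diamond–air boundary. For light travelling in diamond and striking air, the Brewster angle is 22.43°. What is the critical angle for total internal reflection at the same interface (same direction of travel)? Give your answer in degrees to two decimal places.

θ_c ≈ 24.38°

tan θ_B = n₂/n₁ = tan 22.43° = 0.4128.
Total internal reflection: sin θ_c = n₂/n₁ = 0.4128.
θ_c = arcsin(0.4128) = 24.38°.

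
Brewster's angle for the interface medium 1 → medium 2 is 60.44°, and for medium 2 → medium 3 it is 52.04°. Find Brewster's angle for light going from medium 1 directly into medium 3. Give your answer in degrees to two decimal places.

Each Brewster angle gives a ratio: n₂/n₁ = tan 60.44° = 1.7632, n₃/n₂ = tan 52.04° = 1.2818.
Multiplying, n₃/n₁ = 1.7632 × 1.2818 = 2.2600, and θ_B(1→3) = arctan 2.2600 = 66.13°.

θ_B ≈ 66.13°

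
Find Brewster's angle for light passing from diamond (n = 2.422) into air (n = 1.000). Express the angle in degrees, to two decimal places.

tan θ_B = n₂/n₁ = 1.000/2.422 = 0.4129. Taking the arctangent, θ_B = 22.43°.

θ_B ≈ 22.43°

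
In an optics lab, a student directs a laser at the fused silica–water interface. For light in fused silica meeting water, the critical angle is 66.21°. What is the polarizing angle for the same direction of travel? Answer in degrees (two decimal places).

n₂/n₁ = sin θ_c = sin 66.21° = 0.9150.
tan θ_B equals the same ratio, so θ_B = arctan(0.9150) = 42.46°.

θ_B ≈ 42.46°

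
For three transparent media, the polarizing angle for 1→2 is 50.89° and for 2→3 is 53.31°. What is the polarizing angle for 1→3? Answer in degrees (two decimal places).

n₂/n₁ = tan 50.89° = 1.2301 and n₃/n₂ = tan 53.31° = 1.3421.
n₃/n₁ = 1.6509. Then tan θ_B(1→3) = n₃/n₁, so θ_B(1→3) = arctan(1.6509) = 58.79°.

θ_B ≈ 58.79°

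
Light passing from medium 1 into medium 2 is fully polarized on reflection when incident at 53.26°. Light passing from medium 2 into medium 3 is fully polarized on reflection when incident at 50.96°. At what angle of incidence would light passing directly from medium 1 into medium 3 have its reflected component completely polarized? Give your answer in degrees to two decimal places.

θ_B ≈ 58.81°

Each Brewster angle gives a ratio: n₂/n₁ = tan 53.26° = 1.3397, n₃/n₂ = tan 50.96° = 1.2331.
So n₃/n₁ = (n₂/n₁)(n₃/n₂) = 1.3397 × 1.2331 = 1.6520.
θ_B(1→3) = arctan(1.6520) = 58.81°.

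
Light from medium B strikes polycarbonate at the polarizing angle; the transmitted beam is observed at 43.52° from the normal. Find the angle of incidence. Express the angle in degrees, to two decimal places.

Brewster's condition makes the reflected and refracted beams perpendicular: θ_B + θ_t = 90°.
So θ_B = 90° − θ_t = 90° − 43.52° = 46.48°.

θ_B ≈ 46.48°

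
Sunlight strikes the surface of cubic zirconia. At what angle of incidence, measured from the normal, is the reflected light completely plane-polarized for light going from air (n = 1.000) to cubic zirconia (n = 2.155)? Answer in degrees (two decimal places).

θ_B ≈ 65.11°

At Brewster's angle the reflected and refracted rays are perpendicular, which with Snell's law gives tan θ_B = n₂/n₁.
Here n₂/n₁ = 2.155/1.000 = 2.1550, and Brewster's law gives tan θ_B = n₂/n₁. Taking the arctangent, θ_B = 65.11°.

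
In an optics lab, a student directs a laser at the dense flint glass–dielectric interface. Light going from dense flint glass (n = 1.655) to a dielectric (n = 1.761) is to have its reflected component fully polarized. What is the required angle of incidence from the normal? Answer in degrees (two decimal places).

The reflected p-component vanishes when tan θ_B = n₂/n₁.
tan θ_B = n₂/n₁ = 1.761/1.655 = 1.0640. Taking the arctangent, θ_B = 46.78°.

θ_B ≈ 46.78°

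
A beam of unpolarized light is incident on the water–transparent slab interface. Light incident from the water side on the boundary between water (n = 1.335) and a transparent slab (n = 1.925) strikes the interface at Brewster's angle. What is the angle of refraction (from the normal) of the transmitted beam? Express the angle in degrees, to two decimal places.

θ_t ≈ 34.74°

tan θ_B = n₂/n₁ = 1.925/1.335 = 1.4419, so θ_B = 55.26°.
At Brewster's angle the reflected and refracted rays are perpendicular, so θ_t = 90° − θ_B = 90° − 55.26° = 34.74°.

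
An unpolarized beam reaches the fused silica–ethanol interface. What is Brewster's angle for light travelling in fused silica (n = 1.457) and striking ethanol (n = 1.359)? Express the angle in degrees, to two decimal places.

θ_B ≈ 43.01°

tan θ_B = n₂/n₁ = 1.359/1.457 = 0.9327.
So θ_B = arctan 0.9327 = 43.01°.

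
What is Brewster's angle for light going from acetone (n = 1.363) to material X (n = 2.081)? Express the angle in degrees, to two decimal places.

θ_B ≈ 56.78°

Here n₂/n₁ = 2.081/1.363 = 1.5268, and Brewster's law gives tan θ_B = n₂/n₁. Taking the arctangent, θ_B = 56.78°.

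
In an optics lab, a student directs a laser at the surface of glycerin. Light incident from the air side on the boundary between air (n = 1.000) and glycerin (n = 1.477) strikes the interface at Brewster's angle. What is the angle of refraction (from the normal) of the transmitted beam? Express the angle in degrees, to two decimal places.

θ_B = arctan(n₂/n₁) = arctan(1.477/1.000) = 55.90°.
The refracted ray is perpendicular to the reflected ray, so θ_t = 90° − θ_B = 34.10°.

θ_t ≈ 34.10°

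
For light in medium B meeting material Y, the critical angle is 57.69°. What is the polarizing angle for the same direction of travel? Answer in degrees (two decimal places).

sin θ_c = n₂/n₁, so n₂/n₁ = sin 57.69° = 0.8452.
Brewster: tan θ_B = n₂/n₁ = 0.8452.
θ_B = arctan(0.8452) = 40.20°.

θ_B ≈ 40.20°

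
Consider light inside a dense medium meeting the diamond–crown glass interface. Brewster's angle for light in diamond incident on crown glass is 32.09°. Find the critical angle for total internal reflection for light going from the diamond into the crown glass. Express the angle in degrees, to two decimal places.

θ_c ≈ 38.83°

tan θ_B = n₂/n₁ = tan 32.09° = 0.6271.
Total internal reflection: sin θ_c = n₂/n₁ = 0.6271.
θ_c = arcsin(0.6271) = 38.83°.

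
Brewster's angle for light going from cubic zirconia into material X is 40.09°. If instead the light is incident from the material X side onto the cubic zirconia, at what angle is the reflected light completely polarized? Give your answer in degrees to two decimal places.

tan θ_B' = n₁/n₂ = 1/tan θ_B, so θ_B' = 90° − θ_B.
θ_B' = 90° − 40.09° = 49.91°.

θ_B' ≈ 49.91°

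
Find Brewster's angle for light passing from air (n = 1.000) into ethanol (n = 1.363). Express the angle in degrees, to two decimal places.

tan θ_B = n₂/n₁ = 1.363/1.000 = 1.3630.
So θ_B = arctan 1.3630 = 53.73°.

θ_B ≈ 53.73°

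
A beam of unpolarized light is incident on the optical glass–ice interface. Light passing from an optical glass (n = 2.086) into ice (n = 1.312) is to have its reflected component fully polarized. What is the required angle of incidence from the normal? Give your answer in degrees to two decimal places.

The reflected p-component vanishes when tan θ_B = n₂/n₁.
tan θ_B = n₂/n₁ = 1.312/2.086 = 0.6290.
θ_B = arctan(0.6290) = 32.17°.

θ_B ≈ 32.17°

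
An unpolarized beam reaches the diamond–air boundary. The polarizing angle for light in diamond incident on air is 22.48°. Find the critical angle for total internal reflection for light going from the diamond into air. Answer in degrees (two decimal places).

n₂/n₁ = tan 22.48° = 0.4138; the critical angle satisfies sin θ_c = n₂/n₁.
θ_c = arcsin(0.4138) = 24.44°.

θ_c ≈ 24.44°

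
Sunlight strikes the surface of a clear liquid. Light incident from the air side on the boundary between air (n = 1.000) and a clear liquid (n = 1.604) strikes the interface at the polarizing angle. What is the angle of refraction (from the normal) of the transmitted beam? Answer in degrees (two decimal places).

θ_t ≈ 31.94°

θ_B = arctan(n₂/n₁) = arctan(1.604/1.000) = 58.06°.
At Brewster's angle the reflected and refracted rays are perpendicular, so θ_t = 90° − θ_B = 90° − 58.06° = 31.94°.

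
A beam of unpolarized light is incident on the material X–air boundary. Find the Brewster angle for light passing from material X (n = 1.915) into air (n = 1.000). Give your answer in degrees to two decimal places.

At Brewster's angle the reflected and refracted rays are perpendicular, which with Snell's law gives tan θ_B = n₂/n₁.
Here n₂/n₁ = 1.000/1.915 = 0.5222, and Brewster's law gives tan θ_B = n₂/n₁.
So θ_B = arctan 0.5222 = 27.57°.

θ_B ≈ 27.57°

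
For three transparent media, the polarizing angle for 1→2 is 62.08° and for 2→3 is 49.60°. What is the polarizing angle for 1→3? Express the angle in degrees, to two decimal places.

θ_B ≈ 65.72°

n₂/n₁ = tan 62.08° = 1.8871 and n₃/n₂ = tan 49.60° = 1.1750.
Multiplying, n₃/n₁ = 1.8871 × 1.1750 = 2.2173, and θ_B(1→3) = arctan 2.2173 = 65.72°.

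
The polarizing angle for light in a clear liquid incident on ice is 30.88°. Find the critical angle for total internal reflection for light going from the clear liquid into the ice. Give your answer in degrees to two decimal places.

n₂/n₁ = tan 30.88° = 0.5980; the critical angle satisfies sin θ_c = n₂/n₁.
θ_c = arcsin(0.5980) = 36.73°.

θ_c ≈ 36.73°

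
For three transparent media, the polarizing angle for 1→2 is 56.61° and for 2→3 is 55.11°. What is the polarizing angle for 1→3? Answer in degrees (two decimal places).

tan θ_B(1→2) = n₂/n₁ = tan 56.61° = 1.5172.
tan θ_B(2→3) = n₃/n₂ = tan 55.11° = 1.4340.
So n₃/n₁ = (n₂/n₁)(n₃/n₂) = 1.5172 × 1.4340 = 2.1756.
θ_B(1→3) = arctan(2.1756) = 65.31°.

θ_B ≈ 65.31°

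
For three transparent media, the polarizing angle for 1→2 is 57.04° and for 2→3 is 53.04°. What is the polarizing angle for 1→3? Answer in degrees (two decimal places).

θ_B ≈ 63.99°

Each Brewster angle gives a ratio: n₂/n₁ = tan 57.04° = 1.5422, n₃/n₂ = tan 53.04° = 1.3290.
n₃/n₁ = 2.0496. Then tan θ_B(1→3) = n₃/n₁, so θ_B(1→3) = arctan(2.0496) = 63.99°.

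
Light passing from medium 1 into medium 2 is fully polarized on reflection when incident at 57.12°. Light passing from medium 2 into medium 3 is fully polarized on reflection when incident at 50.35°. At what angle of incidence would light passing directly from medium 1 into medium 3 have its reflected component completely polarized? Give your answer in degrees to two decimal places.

Each Brewster angle gives a ratio: n₂/n₁ = tan 57.12° = 1.5469, n₃/n₂ = tan 50.35° = 1.2066.
So n₃/n₁ = (n₂/n₁)(n₃/n₂) = 1.5469 × 1.2066 = 1.8666.
θ_B(1→3) = arctan(1.8666) = 61.82°.

θ_B ≈ 61.82°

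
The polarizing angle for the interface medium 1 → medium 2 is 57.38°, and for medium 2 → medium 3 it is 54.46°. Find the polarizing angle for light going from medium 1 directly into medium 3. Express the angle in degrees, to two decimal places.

n₂/n₁ = tan 57.38° = 1.5625 and n₃/n₂ = tan 54.46° = 1.3999.
Multiplying, n₃/n₁ = 1.5625 × 1.3999 = 2.1872, and θ_B(1→3) = arctan 2.1872 = 65.43°.

θ_B ≈ 65.43°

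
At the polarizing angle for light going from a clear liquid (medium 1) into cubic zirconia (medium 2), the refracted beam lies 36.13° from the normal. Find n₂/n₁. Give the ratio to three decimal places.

θ_B + θ_t = 90°, so θ_B = 90° − 36.13° = 53.87°.
tan θ_B = n₂/n₁, so n₂/n₁ = tan 53.87° = 1.370.

n₂/n₁ ≈ 1.370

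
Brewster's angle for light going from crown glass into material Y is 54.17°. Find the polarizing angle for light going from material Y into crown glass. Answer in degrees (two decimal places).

θ_B' ≈ 35.83°

Reversing the direction swaps n₁ and n₂, so tan θ_B' = 1/tan θ_B and θ_B' = 90° − θ_B.
Hence θ_B' = 90° − 54.17° = 35.83°.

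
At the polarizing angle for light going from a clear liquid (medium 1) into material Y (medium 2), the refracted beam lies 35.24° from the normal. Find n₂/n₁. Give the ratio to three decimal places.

θ_B + θ_t = 90°, so θ_B = 90° − 35.24° = 54.76°.
Then n₂/n₁ = tan θ_B = tan 54.76° = 1.415.

n₂/n₁ ≈ 1.415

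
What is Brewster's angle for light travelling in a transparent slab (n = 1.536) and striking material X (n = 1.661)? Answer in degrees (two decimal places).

Here n₂/n₁ = 1.661/1.536 = 1.0814, and Brewster's law gives tan θ_B = n₂/n₁.
θ_B = arctan(1.0814) = 47.24°.

θ_B ≈ 47.24°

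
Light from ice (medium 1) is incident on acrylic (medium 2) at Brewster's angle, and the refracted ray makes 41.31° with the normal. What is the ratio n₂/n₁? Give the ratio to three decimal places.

n₂/n₁ ≈ 1.138

At Brewster incidence θ_B = 90° − θ_t = 90° − 41.31° = 48.69°.
tan θ_B = n₂/n₁, so n₂/n₁ = tan 48.69° = 1.138.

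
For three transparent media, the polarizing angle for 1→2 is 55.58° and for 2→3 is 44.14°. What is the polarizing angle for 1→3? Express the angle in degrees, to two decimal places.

θ_B ≈ 54.77°

Each Brewster angle gives a ratio: n₂/n₁ = tan 55.58° = 1.4594, n₃/n₂ = tan 44.14° = 0.9704.
Multiplying, n₃/n₁ = 1.4594 × 0.9704 = 1.4162, and θ_B(1→3) = arctan 1.4162 = 54.77°.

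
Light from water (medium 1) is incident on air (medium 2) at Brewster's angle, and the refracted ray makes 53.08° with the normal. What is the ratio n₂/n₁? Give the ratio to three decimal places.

n₂/n₁ ≈ 0.751

θ_B + θ_t = 90°, so θ_B = 90° − 53.08° = 36.92°.
tan θ_B = n₂/n₁, so n₂/n₁ = tan 36.92° = 0.751.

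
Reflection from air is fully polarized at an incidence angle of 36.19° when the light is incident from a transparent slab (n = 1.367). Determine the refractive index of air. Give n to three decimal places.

Full polarization of the reflected beam means tan θ_B = n₂/n₁, where n₁ is the incident medium (a transparent slab).
n₂ = n₁ tan θ_B = 1.367 × tan 36.19° = 1.000.

n ≈ 1.000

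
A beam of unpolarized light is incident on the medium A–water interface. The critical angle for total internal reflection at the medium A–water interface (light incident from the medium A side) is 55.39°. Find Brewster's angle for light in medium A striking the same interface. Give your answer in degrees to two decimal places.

θ_B ≈ 39.46°

At the critical angle sin θ_c = n₂/n₁, giving n₂/n₁ = sin 55.39° = 0.8230.
Then tan θ_B = n₂/n₁ = 0.8230, so θ_B = arctan 0.8230 = 39.46°.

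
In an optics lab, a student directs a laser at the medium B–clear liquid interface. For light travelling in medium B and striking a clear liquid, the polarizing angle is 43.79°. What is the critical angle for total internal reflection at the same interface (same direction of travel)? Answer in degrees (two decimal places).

tan θ_B = n₂/n₁ = tan 43.79° = 0.9586.
Total internal reflection: sin θ_c = n₂/n₁ = 0.9586.
θ_c = arcsin(0.9586) = 73.46°.

θ_c ≈ 73.46°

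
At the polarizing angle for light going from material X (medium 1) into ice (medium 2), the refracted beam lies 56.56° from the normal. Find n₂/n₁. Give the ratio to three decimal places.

n₂/n₁ ≈ 0.660

At Brewster incidence θ_B = 90° − θ_t = 90° − 56.56° = 33.44°.
tan θ_B = n₂/n₁, so n₂/n₁ = tan 33.44° = 0.660.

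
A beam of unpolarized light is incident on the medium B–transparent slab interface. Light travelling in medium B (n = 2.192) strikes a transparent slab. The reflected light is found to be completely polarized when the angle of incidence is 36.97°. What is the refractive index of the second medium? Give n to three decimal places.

n ≈ 1.650

At the polarizing angle, tan θ_B = n₂/n₁ with n₁ on the incident side (medium B) and n₂ on the transmitted side (a transparent slab).
n₂ = n₁ tan θ_B = 2.192 × tan 36.97° = 1.650.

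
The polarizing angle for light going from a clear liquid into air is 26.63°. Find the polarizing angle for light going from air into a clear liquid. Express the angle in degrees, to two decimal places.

Reversing the direction swaps n₁ and n₂, so tan θ_B' = 1/tan θ_B and θ_B' = 90° − θ_B.
Hence θ_B' = 90° − 26.63° = 63.37°.

θ_B' ≈ 63.37°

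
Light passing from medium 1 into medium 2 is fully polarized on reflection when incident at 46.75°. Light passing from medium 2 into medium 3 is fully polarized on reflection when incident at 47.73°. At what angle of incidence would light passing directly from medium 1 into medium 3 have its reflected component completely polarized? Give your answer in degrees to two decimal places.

θ_B ≈ 49.47°

tan θ_B(1→2) = n₂/n₁ = tan 46.75° = 1.0630.
tan θ_B(2→3) = n₃/n₂ = tan 47.73° = 1.1001.
n₃/n₁ = 1.1695. Then tan θ_B(1→3) = n₃/n₁, so θ_B(1→3) = arctan(1.1695) = 49.47°.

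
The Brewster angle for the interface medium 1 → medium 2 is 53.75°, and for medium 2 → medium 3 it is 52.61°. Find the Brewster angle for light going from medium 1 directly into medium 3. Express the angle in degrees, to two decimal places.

θ_B ≈ 60.73°

tan θ_B(1→2) = n₂/n₁ = tan 53.75° = 1.3638.
tan θ_B(2→3) = n₃/n₂ = tan 52.61° = 1.3084.
n₃/n₁ = 1.7845. Then tan θ_B(1→3) = n₃/n₁, so θ_B(1→3) = arctan(1.7845) = 60.73°.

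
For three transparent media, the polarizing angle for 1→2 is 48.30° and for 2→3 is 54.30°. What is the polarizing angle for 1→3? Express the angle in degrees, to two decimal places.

θ_B ≈ 57.37°

Each Brewster angle gives a ratio: n₂/n₁ = tan 48.30° = 1.1224, n₃/n₂ = tan 54.30° = 1.3916.
Multiplying, n₃/n₁ = 1.1224 × 1.3916 = 1.5620, and θ_B(1→3) = arctan 1.5620 = 57.37°.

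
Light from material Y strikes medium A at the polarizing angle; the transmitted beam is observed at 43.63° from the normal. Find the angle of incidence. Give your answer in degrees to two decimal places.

Brewster's condition makes the reflected and refracted beams perpendicular: θ_B + θ_t = 90°.
So θ_B = 90° − θ_t = 90° − 43.63° = 46.37°.

θ_B ≈ 46.37°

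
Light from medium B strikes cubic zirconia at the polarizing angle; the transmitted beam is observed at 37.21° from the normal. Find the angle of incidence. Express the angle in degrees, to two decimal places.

Since the reflected and refracted rays are at right angles at the polarizing angle, θ_B + θ_t = 90°.
θ_B = 90° − 37.21° = 52.79°.

θ_B ≈ 52.79°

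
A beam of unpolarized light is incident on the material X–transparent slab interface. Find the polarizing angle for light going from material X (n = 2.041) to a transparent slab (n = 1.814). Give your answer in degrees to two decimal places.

θ_B ≈ 41.63°

Brewster's condition: tan θ_B = n₂/n₁ = 1.814/2.041 = 0.8888.
So θ_B = arctan 0.8888 = 41.63°.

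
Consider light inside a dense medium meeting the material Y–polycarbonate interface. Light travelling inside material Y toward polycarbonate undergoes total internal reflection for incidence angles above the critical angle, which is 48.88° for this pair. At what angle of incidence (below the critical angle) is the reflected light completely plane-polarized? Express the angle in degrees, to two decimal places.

θ_B ≈ 36.99°

sin θ_c = n₂/n₁, so n₂/n₁ = sin 48.88° = 0.7533.
Brewster: tan θ_B = n₂/n₁ = 0.7533.
θ_B = arctan(0.7533) = 36.99°.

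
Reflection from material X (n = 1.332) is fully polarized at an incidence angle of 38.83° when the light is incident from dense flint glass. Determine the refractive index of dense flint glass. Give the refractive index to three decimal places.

n ≈ 1.655

At Brewster's angle, tan θ_B = n₂/n₁ with n₁ on the incident side (dense flint glass) and n₂ on the transmitted side (material X).
n₁ = n₂ / tan θ_B = 1.332 / tan 38.83° = 1.655.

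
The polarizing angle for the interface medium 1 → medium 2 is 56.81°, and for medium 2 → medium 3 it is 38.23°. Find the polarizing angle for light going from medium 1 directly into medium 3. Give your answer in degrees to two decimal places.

tan θ_B(1→2) = n₂/n₁ = tan 56.81° = 1.5287.
tan θ_B(2→3) = n₃/n₂ = tan 38.23° = 0.7878.
Multiplying, n₃/n₁ = 1.5287 × 0.7878 = 1.2043, and θ_B(1→3) = arctan 1.2043 = 50.30°.

θ_B ≈ 50.30°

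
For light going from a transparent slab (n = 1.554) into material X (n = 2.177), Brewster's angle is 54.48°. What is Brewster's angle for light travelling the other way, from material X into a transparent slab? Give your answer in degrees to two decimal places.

The two Brewster angles are complementary: θ_B' = 90° − θ_B = 90° − 54.48° = 35.52°.

θ_B' ≈ 35.52°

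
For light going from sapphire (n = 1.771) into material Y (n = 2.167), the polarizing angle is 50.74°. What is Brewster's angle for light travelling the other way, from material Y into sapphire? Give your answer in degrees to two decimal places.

Reversing the direction swaps n₁ and n₂, so tan θ_B' = 1/tan θ_B and θ_B' = 90° − θ_B.
Hence θ_B' = 90° − 50.74° = 39.26°.

θ_B' ≈ 39.26°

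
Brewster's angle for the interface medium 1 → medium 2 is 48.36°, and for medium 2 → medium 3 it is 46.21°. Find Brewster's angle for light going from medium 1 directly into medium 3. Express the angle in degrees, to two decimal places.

n₂/n₁ = tan 48.36° = 1.1247 and n₃/n₂ = tan 46.21° = 1.0432.
Multiplying, n₃/n₁ = 1.1247 × 1.0432 = 1.1733, and θ_B(1→3) = arctan 1.1733 = 49.56°.

θ_B ≈ 49.56°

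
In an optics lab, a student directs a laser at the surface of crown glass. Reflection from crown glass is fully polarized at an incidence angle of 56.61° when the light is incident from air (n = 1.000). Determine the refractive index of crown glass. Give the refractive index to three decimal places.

n ≈ 1.517

Full polarization of the reflected beam means tan θ_B = n₂/n₁, where n₁ is the incident medium (air).
n₂ = n₁ tan θ_B = 1.000 × tan 56.61° = 1.517.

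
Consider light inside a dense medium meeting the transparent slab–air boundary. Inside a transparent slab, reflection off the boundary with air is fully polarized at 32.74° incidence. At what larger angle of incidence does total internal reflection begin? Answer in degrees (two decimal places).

θ_c ≈ 40.01°

From Brewster, n₂/n₁ = tan θ_B = tan 32.74° = 0.6430.
Then sin θ_c = n₂/n₁ = 0.6430, so θ_c = arcsin 0.6430 = 40.01°.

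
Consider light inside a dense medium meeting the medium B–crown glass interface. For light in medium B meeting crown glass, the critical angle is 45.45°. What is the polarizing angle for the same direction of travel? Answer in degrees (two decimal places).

θ_B ≈ 35.48°

n₂/n₁ = sin θ_c = sin 45.45° = 0.7126.
tan θ_B equals the same ratio, so θ_B = arctan(0.7126) = 35.48°.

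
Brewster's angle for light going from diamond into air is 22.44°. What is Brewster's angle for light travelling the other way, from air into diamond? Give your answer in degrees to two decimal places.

Reversing the direction swaps n₁ and n₂, so tan θ_B' = 1/tan θ_B and θ_B' = 90° − θ_B.
Hence θ_B' = 90° − 22.44° = 67.56°.

θ_B' ≈ 67.56°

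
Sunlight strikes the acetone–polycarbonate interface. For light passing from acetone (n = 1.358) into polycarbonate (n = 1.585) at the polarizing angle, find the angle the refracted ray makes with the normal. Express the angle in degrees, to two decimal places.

θ_B = arctan(n₂/n₁) = arctan(1.585/1.358) = 49.41°.
Since θ_B + θ_t = 90° at Brewster incidence, θ_t = 90° − 49.41° = 40.59°.

θ_t ≈ 40.59°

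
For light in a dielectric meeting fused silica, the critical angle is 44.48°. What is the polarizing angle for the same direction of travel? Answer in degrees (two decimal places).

n₂/n₁ = sin θ_c = sin 44.48° = 0.7007.
tan θ_B equals the same ratio, so θ_B = arctan(0.7007) = 35.02°.

θ_B ≈ 35.02°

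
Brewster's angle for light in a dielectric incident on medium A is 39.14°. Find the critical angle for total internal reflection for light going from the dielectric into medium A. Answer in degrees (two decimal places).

θ_c ≈ 54.47°

tan θ_B = n₂/n₁ = tan 39.14° = 0.8138.
Total internal reflection: sin θ_c = n₂/n₁ = 0.8138.
θ_c = arcsin(0.8138) = 54.47°.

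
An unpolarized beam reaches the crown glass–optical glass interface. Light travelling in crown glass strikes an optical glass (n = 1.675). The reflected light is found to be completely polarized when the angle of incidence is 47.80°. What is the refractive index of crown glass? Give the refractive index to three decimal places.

Brewster's law: tan θ_B = n₂/n₁ (light incident in crown glass, refracted into an optical glass).
n₁ = n₂ / tan θ_B = 1.675 / tan 47.80° = 1.519.

n ≈ 1.519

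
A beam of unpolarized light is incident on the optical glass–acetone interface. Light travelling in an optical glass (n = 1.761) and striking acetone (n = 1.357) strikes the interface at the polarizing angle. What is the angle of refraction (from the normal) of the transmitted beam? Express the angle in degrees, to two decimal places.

θ_t ≈ 52.38°

First find Brewster's angle: tan θ_B = 1.357/1.761 = 0.7706, giving θ_B = 37.62°.
The refracted ray is perpendicular to the reflected ray, so θ_t = 90° − θ_B = 52.38°.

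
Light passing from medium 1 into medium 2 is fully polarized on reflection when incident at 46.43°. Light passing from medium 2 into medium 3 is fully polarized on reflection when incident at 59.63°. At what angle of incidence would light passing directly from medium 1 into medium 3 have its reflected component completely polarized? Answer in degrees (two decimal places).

Each Brewster angle gives a ratio: n₂/n₁ = tan 46.43° = 1.0512, n₃/n₂ = tan 59.63° = 1.7065.
n₃/n₁ = 1.7939. Then tan θ_B(1→3) = n₃/n₁, so θ_B(1→3) = arctan(1.7939) = 60.86°.

θ_B ≈ 60.86°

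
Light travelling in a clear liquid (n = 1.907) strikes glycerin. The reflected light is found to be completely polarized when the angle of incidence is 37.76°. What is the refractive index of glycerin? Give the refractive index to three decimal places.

n ≈ 1.477

Brewster's law: tan θ_B = n₂/n₁ (light incident in a clear liquid, refracted into glycerin).
n₂ = n₁ tan θ_B = 1.907 × tan 37.76° = 1.477.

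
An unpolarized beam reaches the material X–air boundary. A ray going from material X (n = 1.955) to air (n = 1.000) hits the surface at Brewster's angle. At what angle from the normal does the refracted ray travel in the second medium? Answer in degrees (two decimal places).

tan θ_B = n₂/n₁ = 1.000/1.955 = 0.5115, so θ_B = 27.09°.
The refracted ray is perpendicular to the reflected ray, so θ_t = 90° − θ_B = 62.91°.

θ_t ≈ 62.91°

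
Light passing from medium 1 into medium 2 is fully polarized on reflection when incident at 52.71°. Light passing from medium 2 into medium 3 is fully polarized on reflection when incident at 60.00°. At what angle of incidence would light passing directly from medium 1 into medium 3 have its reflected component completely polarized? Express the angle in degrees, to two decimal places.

θ_B ≈ 66.27°

Each Brewster angle gives a ratio: n₂/n₁ = tan 52.71° = 1.3132, n₃/n₂ = tan 60.00° = 1.7321.
So n₃/n₁ = (n₂/n₁)(n₃/n₂) = 1.3132 × 1.7321 = 2.2745.
θ_B(1→3) = arctan(2.2745) = 66.27°.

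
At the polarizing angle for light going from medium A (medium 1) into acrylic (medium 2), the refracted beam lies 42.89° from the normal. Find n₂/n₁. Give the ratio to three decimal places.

n₂/n₁ ≈ 1.077

At Brewster incidence θ_B = 90° − θ_t = 90° − 42.89° = 47.11°.
Then n₂/n₁ = tan θ_B = tan 47.11° = 1.077.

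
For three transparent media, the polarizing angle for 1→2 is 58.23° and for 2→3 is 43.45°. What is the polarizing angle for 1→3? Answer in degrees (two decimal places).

tan θ_B(1→2) = n₂/n₁ = tan 58.23° = 1.6147.
tan θ_B(2→3) = n₃/n₂ = tan 43.45° = 0.9473.
n₃/n₁ = 1.5296. Then tan θ_B(1→3) = n₃/n₁, so θ_B(1→3) = arctan(1.5296) = 56.83°.

θ_B ≈ 56.83°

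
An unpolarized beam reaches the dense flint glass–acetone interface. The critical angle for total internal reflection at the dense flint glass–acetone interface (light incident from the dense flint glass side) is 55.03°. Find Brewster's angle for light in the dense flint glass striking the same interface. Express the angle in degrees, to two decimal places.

sin θ_c = n₂/n₁, so n₂/n₁ = sin 55.03° = 0.8195.
Brewster: tan θ_B = n₂/n₁ = 0.8195.
θ_B = arctan(0.8195) = 39.33°.

θ_B ≈ 39.33°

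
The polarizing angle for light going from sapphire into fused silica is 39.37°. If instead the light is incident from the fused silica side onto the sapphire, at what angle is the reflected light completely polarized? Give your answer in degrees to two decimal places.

The two Brewster angles are complementary: θ_B' = 90° − θ_B = 90° − 39.37° = 50.63°.

θ_B' ≈ 50.63°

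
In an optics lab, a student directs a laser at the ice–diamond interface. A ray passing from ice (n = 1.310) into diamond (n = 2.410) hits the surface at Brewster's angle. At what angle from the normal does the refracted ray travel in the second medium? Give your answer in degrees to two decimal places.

θ_B = arctan(n₂/n₁) = arctan(2.410/1.310) = 61.47°.
At Brewster's angle the reflected and refracted rays are perpendicular, so θ_t = 90° − θ_B = 90° − 61.47° = 28.53°.

θ_t ≈ 28.53°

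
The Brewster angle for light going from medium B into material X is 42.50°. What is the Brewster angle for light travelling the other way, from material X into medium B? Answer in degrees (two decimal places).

θ_B' ≈ 47.50°

Reversing the direction swaps n₁ and n₂, so tan θ_B' = 1/tan θ_B and θ_B' = 90° − θ_B.
Hence θ_B' = 90° − 42.50° = 47.50°.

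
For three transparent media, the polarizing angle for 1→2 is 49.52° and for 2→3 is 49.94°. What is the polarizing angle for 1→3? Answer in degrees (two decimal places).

θ_B ≈ 54.33°

Each Brewster angle gives a ratio: n₂/n₁ = tan 49.52° = 1.1717, n₃/n₂ = tan 49.94° = 1.1892.
n₃/n₁ = 1.3934. Then tan θ_B(1→3) = n₃/n₁, so θ_B(1→3) = arctan(1.3934) = 54.33°.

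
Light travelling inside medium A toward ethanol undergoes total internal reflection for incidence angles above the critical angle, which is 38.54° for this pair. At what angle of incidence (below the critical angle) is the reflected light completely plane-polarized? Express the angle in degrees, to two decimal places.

sin θ_c = n₂/n₁, so n₂/n₁ = sin 38.54° = 0.6231.
Brewster: tan θ_B = n₂/n₁ = 0.6231.
θ_B = arctan(0.6231) = 31.93°.

θ_B ≈ 31.93°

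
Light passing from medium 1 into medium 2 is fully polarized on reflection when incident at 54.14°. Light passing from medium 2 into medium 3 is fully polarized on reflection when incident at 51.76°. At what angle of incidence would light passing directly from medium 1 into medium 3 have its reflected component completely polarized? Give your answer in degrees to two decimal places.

θ_B ≈ 60.33°

tan θ_B(1→2) = n₂/n₁ = tan 54.14° = 1.3835.
tan θ_B(2→3) = n₃/n₂ = tan 51.76° = 1.2689.
n₃/n₁ = 1.7556. Then tan θ_B(1→3) = n₃/n₁, so θ_B(1→3) = arctan(1.7556) = 60.33°.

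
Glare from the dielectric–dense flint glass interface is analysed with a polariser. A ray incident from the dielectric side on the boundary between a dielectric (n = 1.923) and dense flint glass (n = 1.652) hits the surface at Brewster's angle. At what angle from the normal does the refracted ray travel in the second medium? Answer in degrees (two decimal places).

tan θ_B = n₂/n₁ = 1.652/1.923 = 0.8591, so θ_B = 40.67°.
At Brewster's angle the reflected and refracted rays are perpendicular, so θ_t = 90° − θ_B = 90° − 40.67° = 49.33°.

θ_t ≈ 49.33°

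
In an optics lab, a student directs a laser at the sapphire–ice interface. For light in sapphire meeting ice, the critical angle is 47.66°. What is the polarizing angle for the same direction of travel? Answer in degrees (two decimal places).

n₂/n₁ = sin θ_c = sin 47.66° = 0.7392.
tan θ_B equals the same ratio, so θ_B = arctan(0.7392) = 36.47°.

θ_B ≈ 36.47°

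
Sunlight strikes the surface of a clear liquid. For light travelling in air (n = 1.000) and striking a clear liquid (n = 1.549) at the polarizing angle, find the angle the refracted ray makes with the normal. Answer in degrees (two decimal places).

θ_t ≈ 32.85°

First find Brewster's angle: tan θ_B = 1.549/1.000 = 1.5490, giving θ_B = 57.15°.
The refracted ray is perpendicular to the reflected ray, so θ_t = 90° − θ_B = 32.85°.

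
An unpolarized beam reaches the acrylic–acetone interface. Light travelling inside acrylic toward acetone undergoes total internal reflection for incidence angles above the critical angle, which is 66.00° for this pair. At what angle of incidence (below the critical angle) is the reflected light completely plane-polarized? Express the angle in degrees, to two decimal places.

n₂/n₁ = sin θ_c = sin 66.00° = 0.9135.
tan θ_B equals the same ratio, so θ_B = arctan(0.9135) = 42.41°.

θ_B ≈ 42.41°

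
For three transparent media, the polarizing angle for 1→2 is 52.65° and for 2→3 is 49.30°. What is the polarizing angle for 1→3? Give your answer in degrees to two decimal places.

θ_B ≈ 56.72°

tan θ_B(1→2) = n₂/n₁ = tan 52.65° = 1.3103.
tan θ_B(2→3) = n₃/n₂ = tan 49.30° = 1.1626.
So n₃/n₁ = (n₂/n₁)(n₃/n₂) = 1.3103 × 1.1626 = 1.5234.
θ_B(1→3) = arctan(1.5234) = 56.72°.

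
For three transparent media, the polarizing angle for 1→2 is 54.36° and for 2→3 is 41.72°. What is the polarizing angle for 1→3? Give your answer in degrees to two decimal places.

θ_B ≈ 51.20°

Each Brewster angle gives a ratio: n₂/n₁ = tan 54.36° = 1.3947, n₃/n₂ = tan 41.72° = 0.8916.
So n₃/n₁ = (n₂/n₁)(n₃/n₂) = 1.3947 × 0.8916 = 1.2435.
θ_B(1→3) = arctan(1.2435) = 51.20°.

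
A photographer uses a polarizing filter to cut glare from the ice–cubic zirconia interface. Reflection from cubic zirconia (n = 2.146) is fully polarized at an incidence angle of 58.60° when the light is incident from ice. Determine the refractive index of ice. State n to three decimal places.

Full polarization of the reflected beam means tan θ_B = n₂/n₁, where n₁ is the incident medium (ice).
n₁ = n₂ / tan θ_B = 2.146 / tan 58.60° = 1.310.

n ≈ 1.310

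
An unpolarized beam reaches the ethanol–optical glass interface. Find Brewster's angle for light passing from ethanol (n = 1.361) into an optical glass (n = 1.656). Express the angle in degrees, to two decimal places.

Brewster's condition: tan θ_B = n₂/n₁ = 1.656/1.361 = 1.2168.
So θ_B = arctan 1.2168 = 50.58°.

θ_B ≈ 50.58°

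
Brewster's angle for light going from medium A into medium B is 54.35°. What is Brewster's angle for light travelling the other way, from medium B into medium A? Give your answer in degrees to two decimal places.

θ_B' ≈ 35.65°

Reversing the direction swaps n₁ and n₂, so tan θ_B' = 1/tan θ_B and θ_B' = 90° − θ_B.
Hence θ_B' = 90° − 54.35° = 35.65°.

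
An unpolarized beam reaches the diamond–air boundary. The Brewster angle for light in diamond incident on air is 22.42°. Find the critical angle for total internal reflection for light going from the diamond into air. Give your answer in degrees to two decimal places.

tan θ_B = n₂/n₁ = tan 22.42° = 0.4126.
Total internal reflection: sin θ_c = n₂/n₁ = 0.4126.
θ_c = arcsin(0.4126) = 24.37°.

θ_c ≈ 24.37°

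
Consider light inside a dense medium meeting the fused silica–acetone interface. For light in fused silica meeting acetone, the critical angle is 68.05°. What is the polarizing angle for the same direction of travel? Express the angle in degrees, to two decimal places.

θ_B ≈ 42.85°

n₂/n₁ = sin θ_c = sin 68.05° = 0.9275.
tan θ_B equals the same ratio, so θ_B = arctan(0.9275) = 42.85°.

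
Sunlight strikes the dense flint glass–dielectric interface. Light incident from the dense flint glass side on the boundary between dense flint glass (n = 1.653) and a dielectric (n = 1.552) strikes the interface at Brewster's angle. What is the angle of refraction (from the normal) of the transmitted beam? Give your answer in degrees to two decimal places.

θ_t ≈ 46.80°

θ_B = arctan(n₂/n₁) = arctan(1.552/1.653) = 43.20°.
Since θ_B + θ_t = 90° at Brewster incidence, θ_t = 90° − 43.20° = 46.80°.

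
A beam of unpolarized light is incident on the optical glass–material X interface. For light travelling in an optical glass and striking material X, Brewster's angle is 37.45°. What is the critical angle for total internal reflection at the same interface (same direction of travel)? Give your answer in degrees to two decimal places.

From Brewster, n₂/n₁ = tan θ_B = tan 37.45° = 0.7659.
Then sin θ_c = n₂/n₁ = 0.7659, so θ_c = arcsin 0.7659 = 49.99°.

θ_c ≈ 49.99°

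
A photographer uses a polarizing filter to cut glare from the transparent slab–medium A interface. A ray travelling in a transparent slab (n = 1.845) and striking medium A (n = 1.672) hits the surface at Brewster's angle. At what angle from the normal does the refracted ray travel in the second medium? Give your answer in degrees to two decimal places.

θ_t ≈ 47.82°

tan θ_B = n₂/n₁ = 1.672/1.845 = 0.9062, so θ_B = 42.18°.
Since θ_B + θ_t = 90° at Brewster incidence, θ_t = 90° − 42.18° = 47.82°.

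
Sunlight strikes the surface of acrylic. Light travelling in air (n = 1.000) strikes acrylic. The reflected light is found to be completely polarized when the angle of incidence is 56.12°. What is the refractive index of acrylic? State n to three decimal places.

Full polarization of the reflected beam means tan θ_B = n₂/n₁, where n₁ is the incident medium (air).
n₂ = n₁ tan θ_B = 1.000 × tan 56.12° = 1.489.

n ≈ 1.489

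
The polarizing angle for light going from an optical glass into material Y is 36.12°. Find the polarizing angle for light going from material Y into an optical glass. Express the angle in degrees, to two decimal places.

θ_B' ≈ 53.88°

tan θ_B' = n₁/n₂ = 1/tan θ_B, so θ_B' = 90° − θ_B.
θ_B' = 90° − 36.12° = 53.88°.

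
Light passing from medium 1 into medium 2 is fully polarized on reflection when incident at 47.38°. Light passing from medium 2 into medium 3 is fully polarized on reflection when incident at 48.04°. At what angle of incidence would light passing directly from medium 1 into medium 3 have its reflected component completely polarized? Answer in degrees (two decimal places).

θ_B ≈ 50.40°

Each Brewster angle gives a ratio: n₂/n₁ = tan 47.38° = 1.0867, n₃/n₂ = tan 48.04° = 1.1122.
So n₃/n₁ = (n₂/n₁)(n₃/n₂) = 1.0867 × 1.1122 = 1.2086.
θ_B(1→3) = arctan(1.2086) = 50.40°.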